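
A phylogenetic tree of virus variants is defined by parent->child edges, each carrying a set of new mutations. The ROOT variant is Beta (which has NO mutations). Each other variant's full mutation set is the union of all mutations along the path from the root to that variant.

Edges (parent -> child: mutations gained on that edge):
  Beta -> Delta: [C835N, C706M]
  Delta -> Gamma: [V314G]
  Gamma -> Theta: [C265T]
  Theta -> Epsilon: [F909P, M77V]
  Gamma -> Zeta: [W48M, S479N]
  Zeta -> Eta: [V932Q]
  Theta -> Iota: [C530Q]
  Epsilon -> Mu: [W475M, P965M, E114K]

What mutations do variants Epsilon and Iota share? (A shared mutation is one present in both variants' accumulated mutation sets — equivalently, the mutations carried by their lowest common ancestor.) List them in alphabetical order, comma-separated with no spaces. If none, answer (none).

Accumulating mutations along path to Epsilon:
  At Beta: gained [] -> total []
  At Delta: gained ['C835N', 'C706M'] -> total ['C706M', 'C835N']
  At Gamma: gained ['V314G'] -> total ['C706M', 'C835N', 'V314G']
  At Theta: gained ['C265T'] -> total ['C265T', 'C706M', 'C835N', 'V314G']
  At Epsilon: gained ['F909P', 'M77V'] -> total ['C265T', 'C706M', 'C835N', 'F909P', 'M77V', 'V314G']
Mutations(Epsilon) = ['C265T', 'C706M', 'C835N', 'F909P', 'M77V', 'V314G']
Accumulating mutations along path to Iota:
  At Beta: gained [] -> total []
  At Delta: gained ['C835N', 'C706M'] -> total ['C706M', 'C835N']
  At Gamma: gained ['V314G'] -> total ['C706M', 'C835N', 'V314G']
  At Theta: gained ['C265T'] -> total ['C265T', 'C706M', 'C835N', 'V314G']
  At Iota: gained ['C530Q'] -> total ['C265T', 'C530Q', 'C706M', 'C835N', 'V314G']
Mutations(Iota) = ['C265T', 'C530Q', 'C706M', 'C835N', 'V314G']
Intersection: ['C265T', 'C706M', 'C835N', 'F909P', 'M77V', 'V314G'] ∩ ['C265T', 'C530Q', 'C706M', 'C835N', 'V314G'] = ['C265T', 'C706M', 'C835N', 'V314G']

Answer: C265T,C706M,C835N,V314G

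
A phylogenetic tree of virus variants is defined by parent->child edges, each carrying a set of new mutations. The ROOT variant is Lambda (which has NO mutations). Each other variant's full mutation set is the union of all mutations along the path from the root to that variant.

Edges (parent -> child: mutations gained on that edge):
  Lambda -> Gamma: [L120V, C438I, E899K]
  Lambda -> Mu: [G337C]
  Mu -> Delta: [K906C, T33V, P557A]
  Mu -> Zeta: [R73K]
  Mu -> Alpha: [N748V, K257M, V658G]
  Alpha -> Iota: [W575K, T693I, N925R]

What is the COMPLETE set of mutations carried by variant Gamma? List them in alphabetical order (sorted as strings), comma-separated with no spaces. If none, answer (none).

At Lambda: gained [] -> total []
At Gamma: gained ['L120V', 'C438I', 'E899K'] -> total ['C438I', 'E899K', 'L120V']

Answer: C438I,E899K,L120V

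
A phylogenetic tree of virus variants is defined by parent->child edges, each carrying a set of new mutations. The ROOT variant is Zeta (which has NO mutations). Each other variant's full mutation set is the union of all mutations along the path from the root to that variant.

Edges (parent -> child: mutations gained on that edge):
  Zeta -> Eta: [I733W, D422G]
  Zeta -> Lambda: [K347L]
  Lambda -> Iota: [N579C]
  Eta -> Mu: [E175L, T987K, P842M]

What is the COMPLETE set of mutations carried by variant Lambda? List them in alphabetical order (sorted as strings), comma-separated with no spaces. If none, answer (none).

At Zeta: gained [] -> total []
At Lambda: gained ['K347L'] -> total ['K347L']

Answer: K347L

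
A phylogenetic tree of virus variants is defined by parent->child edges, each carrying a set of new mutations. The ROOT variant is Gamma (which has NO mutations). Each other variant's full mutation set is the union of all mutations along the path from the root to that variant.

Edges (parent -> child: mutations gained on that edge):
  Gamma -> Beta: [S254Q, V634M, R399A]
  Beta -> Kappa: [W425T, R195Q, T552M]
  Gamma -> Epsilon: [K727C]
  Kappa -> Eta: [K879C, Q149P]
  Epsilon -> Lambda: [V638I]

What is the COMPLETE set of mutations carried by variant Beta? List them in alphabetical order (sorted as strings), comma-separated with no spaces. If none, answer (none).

At Gamma: gained [] -> total []
At Beta: gained ['S254Q', 'V634M', 'R399A'] -> total ['R399A', 'S254Q', 'V634M']

Answer: R399A,S254Q,V634M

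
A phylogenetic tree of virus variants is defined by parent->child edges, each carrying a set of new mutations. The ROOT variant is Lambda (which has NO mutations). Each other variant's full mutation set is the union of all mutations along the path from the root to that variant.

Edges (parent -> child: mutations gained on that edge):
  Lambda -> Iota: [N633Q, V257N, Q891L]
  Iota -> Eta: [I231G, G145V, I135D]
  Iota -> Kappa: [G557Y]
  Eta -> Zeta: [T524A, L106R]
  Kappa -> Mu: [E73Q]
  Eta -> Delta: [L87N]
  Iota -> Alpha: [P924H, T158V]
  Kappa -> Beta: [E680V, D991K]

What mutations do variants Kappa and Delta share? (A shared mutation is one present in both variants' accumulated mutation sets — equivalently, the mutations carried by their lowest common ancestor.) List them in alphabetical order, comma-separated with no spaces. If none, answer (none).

Answer: N633Q,Q891L,V257N

Derivation:
Accumulating mutations along path to Kappa:
  At Lambda: gained [] -> total []
  At Iota: gained ['N633Q', 'V257N', 'Q891L'] -> total ['N633Q', 'Q891L', 'V257N']
  At Kappa: gained ['G557Y'] -> total ['G557Y', 'N633Q', 'Q891L', 'V257N']
Mutations(Kappa) = ['G557Y', 'N633Q', 'Q891L', 'V257N']
Accumulating mutations along path to Delta:
  At Lambda: gained [] -> total []
  At Iota: gained ['N633Q', 'V257N', 'Q891L'] -> total ['N633Q', 'Q891L', 'V257N']
  At Eta: gained ['I231G', 'G145V', 'I135D'] -> total ['G145V', 'I135D', 'I231G', 'N633Q', 'Q891L', 'V257N']
  At Delta: gained ['L87N'] -> total ['G145V', 'I135D', 'I231G', 'L87N', 'N633Q', 'Q891L', 'V257N']
Mutations(Delta) = ['G145V', 'I135D', 'I231G', 'L87N', 'N633Q', 'Q891L', 'V257N']
Intersection: ['G557Y', 'N633Q', 'Q891L', 'V257N'] ∩ ['G145V', 'I135D', 'I231G', 'L87N', 'N633Q', 'Q891L', 'V257N'] = ['N633Q', 'Q891L', 'V257N']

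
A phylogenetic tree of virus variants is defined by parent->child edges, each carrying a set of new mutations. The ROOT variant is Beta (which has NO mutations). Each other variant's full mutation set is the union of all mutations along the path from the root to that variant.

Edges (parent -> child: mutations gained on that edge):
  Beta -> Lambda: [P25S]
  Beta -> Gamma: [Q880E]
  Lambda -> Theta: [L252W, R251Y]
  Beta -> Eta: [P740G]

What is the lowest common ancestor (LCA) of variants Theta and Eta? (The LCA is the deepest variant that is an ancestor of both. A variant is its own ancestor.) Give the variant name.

Answer: Beta

Derivation:
Path from root to Theta: Beta -> Lambda -> Theta
  ancestors of Theta: {Beta, Lambda, Theta}
Path from root to Eta: Beta -> Eta
  ancestors of Eta: {Beta, Eta}
Common ancestors: {Beta}
Walk up from Eta: Eta (not in ancestors of Theta), Beta (in ancestors of Theta)
Deepest common ancestor (LCA) = Beta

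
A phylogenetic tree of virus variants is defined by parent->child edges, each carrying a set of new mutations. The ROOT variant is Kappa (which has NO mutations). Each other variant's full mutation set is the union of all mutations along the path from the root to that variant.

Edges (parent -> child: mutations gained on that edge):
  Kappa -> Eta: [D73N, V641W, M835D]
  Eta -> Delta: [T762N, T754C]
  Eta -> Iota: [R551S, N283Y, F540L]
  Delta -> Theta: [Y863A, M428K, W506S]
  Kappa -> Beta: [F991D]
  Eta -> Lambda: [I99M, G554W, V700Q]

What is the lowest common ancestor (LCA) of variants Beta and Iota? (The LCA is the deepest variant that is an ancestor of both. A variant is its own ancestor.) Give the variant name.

Answer: Kappa

Derivation:
Path from root to Beta: Kappa -> Beta
  ancestors of Beta: {Kappa, Beta}
Path from root to Iota: Kappa -> Eta -> Iota
  ancestors of Iota: {Kappa, Eta, Iota}
Common ancestors: {Kappa}
Walk up from Iota: Iota (not in ancestors of Beta), Eta (not in ancestors of Beta), Kappa (in ancestors of Beta)
Deepest common ancestor (LCA) = Kappa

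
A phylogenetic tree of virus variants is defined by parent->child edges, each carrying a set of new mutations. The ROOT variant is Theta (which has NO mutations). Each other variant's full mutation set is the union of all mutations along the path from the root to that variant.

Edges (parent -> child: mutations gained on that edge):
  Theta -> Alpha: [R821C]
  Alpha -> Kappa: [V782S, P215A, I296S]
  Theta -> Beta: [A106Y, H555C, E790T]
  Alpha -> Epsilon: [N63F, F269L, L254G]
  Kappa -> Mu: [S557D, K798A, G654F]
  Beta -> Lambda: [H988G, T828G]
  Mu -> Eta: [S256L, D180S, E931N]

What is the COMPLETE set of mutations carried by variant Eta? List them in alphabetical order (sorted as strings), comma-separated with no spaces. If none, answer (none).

At Theta: gained [] -> total []
At Alpha: gained ['R821C'] -> total ['R821C']
At Kappa: gained ['V782S', 'P215A', 'I296S'] -> total ['I296S', 'P215A', 'R821C', 'V782S']
At Mu: gained ['S557D', 'K798A', 'G654F'] -> total ['G654F', 'I296S', 'K798A', 'P215A', 'R821C', 'S557D', 'V782S']
At Eta: gained ['S256L', 'D180S', 'E931N'] -> total ['D180S', 'E931N', 'G654F', 'I296S', 'K798A', 'P215A', 'R821C', 'S256L', 'S557D', 'V782S']

Answer: D180S,E931N,G654F,I296S,K798A,P215A,R821C,S256L,S557D,V782S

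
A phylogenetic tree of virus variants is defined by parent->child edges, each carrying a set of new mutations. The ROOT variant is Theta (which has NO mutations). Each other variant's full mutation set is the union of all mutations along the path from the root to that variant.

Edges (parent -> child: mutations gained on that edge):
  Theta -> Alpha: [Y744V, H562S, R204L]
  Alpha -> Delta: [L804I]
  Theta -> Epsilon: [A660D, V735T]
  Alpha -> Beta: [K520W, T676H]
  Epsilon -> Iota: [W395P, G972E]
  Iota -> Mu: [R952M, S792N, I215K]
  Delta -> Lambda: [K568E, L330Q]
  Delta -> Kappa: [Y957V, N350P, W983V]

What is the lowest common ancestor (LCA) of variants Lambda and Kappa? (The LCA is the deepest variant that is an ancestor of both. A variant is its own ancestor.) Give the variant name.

Answer: Delta

Derivation:
Path from root to Lambda: Theta -> Alpha -> Delta -> Lambda
  ancestors of Lambda: {Theta, Alpha, Delta, Lambda}
Path from root to Kappa: Theta -> Alpha -> Delta -> Kappa
  ancestors of Kappa: {Theta, Alpha, Delta, Kappa}
Common ancestors: {Theta, Alpha, Delta}
Walk up from Kappa: Kappa (not in ancestors of Lambda), Delta (in ancestors of Lambda), Alpha (in ancestors of Lambda), Theta (in ancestors of Lambda)
Deepest common ancestor (LCA) = Delta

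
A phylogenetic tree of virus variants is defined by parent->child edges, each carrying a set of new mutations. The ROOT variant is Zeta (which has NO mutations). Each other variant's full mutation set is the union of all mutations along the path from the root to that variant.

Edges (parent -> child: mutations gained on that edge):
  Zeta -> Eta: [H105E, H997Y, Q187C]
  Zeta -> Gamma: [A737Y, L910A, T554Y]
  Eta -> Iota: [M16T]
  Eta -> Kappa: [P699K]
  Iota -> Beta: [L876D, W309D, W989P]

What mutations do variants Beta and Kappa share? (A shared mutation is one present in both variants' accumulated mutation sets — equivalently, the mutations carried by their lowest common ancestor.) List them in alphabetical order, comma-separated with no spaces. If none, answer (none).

Accumulating mutations along path to Beta:
  At Zeta: gained [] -> total []
  At Eta: gained ['H105E', 'H997Y', 'Q187C'] -> total ['H105E', 'H997Y', 'Q187C']
  At Iota: gained ['M16T'] -> total ['H105E', 'H997Y', 'M16T', 'Q187C']
  At Beta: gained ['L876D', 'W309D', 'W989P'] -> total ['H105E', 'H997Y', 'L876D', 'M16T', 'Q187C', 'W309D', 'W989P']
Mutations(Beta) = ['H105E', 'H997Y', 'L876D', 'M16T', 'Q187C', 'W309D', 'W989P']
Accumulating mutations along path to Kappa:
  At Zeta: gained [] -> total []
  At Eta: gained ['H105E', 'H997Y', 'Q187C'] -> total ['H105E', 'H997Y', 'Q187C']
  At Kappa: gained ['P699K'] -> total ['H105E', 'H997Y', 'P699K', 'Q187C']
Mutations(Kappa) = ['H105E', 'H997Y', 'P699K', 'Q187C']
Intersection: ['H105E', 'H997Y', 'L876D', 'M16T', 'Q187C', 'W309D', 'W989P'] ∩ ['H105E', 'H997Y', 'P699K', 'Q187C'] = ['H105E', 'H997Y', 'Q187C']

Answer: H105E,H997Y,Q187C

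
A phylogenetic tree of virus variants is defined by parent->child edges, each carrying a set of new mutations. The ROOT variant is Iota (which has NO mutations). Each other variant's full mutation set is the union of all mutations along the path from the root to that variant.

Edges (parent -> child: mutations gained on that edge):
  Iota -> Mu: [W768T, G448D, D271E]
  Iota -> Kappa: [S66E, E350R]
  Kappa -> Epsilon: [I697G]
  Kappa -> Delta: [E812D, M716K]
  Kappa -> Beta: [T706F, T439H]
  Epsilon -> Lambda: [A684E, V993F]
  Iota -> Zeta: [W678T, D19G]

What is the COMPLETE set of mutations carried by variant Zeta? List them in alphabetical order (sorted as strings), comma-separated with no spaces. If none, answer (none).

At Iota: gained [] -> total []
At Zeta: gained ['W678T', 'D19G'] -> total ['D19G', 'W678T']

Answer: D19G,W678T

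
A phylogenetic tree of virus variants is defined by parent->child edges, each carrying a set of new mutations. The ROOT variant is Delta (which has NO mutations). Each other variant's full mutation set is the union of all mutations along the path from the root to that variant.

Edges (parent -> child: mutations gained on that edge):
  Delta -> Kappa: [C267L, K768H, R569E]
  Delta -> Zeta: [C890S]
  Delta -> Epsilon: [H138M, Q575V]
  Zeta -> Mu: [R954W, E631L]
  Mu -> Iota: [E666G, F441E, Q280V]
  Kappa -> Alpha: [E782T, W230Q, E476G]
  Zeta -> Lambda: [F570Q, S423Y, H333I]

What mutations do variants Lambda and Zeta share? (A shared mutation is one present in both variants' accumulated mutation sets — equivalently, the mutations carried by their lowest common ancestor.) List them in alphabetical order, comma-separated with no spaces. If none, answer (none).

Accumulating mutations along path to Lambda:
  At Delta: gained [] -> total []
  At Zeta: gained ['C890S'] -> total ['C890S']
  At Lambda: gained ['F570Q', 'S423Y', 'H333I'] -> total ['C890S', 'F570Q', 'H333I', 'S423Y']
Mutations(Lambda) = ['C890S', 'F570Q', 'H333I', 'S423Y']
Accumulating mutations along path to Zeta:
  At Delta: gained [] -> total []
  At Zeta: gained ['C890S'] -> total ['C890S']
Mutations(Zeta) = ['C890S']
Intersection: ['C890S', 'F570Q', 'H333I', 'S423Y'] ∩ ['C890S'] = ['C890S']

Answer: C890S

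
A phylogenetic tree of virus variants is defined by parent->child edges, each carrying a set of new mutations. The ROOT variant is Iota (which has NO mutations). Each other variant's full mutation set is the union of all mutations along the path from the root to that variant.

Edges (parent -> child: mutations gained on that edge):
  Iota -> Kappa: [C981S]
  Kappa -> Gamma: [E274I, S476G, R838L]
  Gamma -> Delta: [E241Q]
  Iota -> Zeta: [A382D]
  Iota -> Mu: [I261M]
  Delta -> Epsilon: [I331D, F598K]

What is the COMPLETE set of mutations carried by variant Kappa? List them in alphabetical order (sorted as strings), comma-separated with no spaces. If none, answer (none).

Answer: C981S

Derivation:
At Iota: gained [] -> total []
At Kappa: gained ['C981S'] -> total ['C981S']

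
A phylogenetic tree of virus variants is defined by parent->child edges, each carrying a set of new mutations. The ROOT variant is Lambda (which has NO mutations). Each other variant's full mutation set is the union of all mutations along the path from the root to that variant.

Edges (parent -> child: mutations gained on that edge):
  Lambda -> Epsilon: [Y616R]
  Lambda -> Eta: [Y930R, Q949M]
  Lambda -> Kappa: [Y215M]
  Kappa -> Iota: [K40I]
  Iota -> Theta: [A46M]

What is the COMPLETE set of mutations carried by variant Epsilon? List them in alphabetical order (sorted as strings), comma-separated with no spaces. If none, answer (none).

At Lambda: gained [] -> total []
At Epsilon: gained ['Y616R'] -> total ['Y616R']

Answer: Y616R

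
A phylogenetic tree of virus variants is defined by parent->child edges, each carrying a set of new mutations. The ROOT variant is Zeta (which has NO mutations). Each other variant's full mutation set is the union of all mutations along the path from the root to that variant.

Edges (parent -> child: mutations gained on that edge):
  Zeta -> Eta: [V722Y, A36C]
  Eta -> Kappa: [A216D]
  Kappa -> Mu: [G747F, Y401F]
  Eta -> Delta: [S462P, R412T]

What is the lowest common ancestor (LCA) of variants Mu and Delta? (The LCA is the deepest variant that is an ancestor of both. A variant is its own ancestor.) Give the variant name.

Path from root to Mu: Zeta -> Eta -> Kappa -> Mu
  ancestors of Mu: {Zeta, Eta, Kappa, Mu}
Path from root to Delta: Zeta -> Eta -> Delta
  ancestors of Delta: {Zeta, Eta, Delta}
Common ancestors: {Zeta, Eta}
Walk up from Delta: Delta (not in ancestors of Mu), Eta (in ancestors of Mu), Zeta (in ancestors of Mu)
Deepest common ancestor (LCA) = Eta

Answer: Eta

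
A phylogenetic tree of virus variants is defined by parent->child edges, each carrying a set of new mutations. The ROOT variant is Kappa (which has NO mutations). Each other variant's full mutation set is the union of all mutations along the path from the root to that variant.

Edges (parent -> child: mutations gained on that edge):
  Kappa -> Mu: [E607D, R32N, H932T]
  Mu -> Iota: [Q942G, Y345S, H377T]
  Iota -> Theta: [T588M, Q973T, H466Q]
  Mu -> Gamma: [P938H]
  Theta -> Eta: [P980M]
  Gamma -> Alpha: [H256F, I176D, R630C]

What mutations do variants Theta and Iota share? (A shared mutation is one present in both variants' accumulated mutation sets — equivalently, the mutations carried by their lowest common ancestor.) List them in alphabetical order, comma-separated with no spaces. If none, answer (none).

Accumulating mutations along path to Theta:
  At Kappa: gained [] -> total []
  At Mu: gained ['E607D', 'R32N', 'H932T'] -> total ['E607D', 'H932T', 'R32N']
  At Iota: gained ['Q942G', 'Y345S', 'H377T'] -> total ['E607D', 'H377T', 'H932T', 'Q942G', 'R32N', 'Y345S']
  At Theta: gained ['T588M', 'Q973T', 'H466Q'] -> total ['E607D', 'H377T', 'H466Q', 'H932T', 'Q942G', 'Q973T', 'R32N', 'T588M', 'Y345S']
Mutations(Theta) = ['E607D', 'H377T', 'H466Q', 'H932T', 'Q942G', 'Q973T', 'R32N', 'T588M', 'Y345S']
Accumulating mutations along path to Iota:
  At Kappa: gained [] -> total []
  At Mu: gained ['E607D', 'R32N', 'H932T'] -> total ['E607D', 'H932T', 'R32N']
  At Iota: gained ['Q942G', 'Y345S', 'H377T'] -> total ['E607D', 'H377T', 'H932T', 'Q942G', 'R32N', 'Y345S']
Mutations(Iota) = ['E607D', 'H377T', 'H932T', 'Q942G', 'R32N', 'Y345S']
Intersection: ['E607D', 'H377T', 'H466Q', 'H932T', 'Q942G', 'Q973T', 'R32N', 'T588M', 'Y345S'] ∩ ['E607D', 'H377T', 'H932T', 'Q942G', 'R32N', 'Y345S'] = ['E607D', 'H377T', 'H932T', 'Q942G', 'R32N', 'Y345S']

Answer: E607D,H377T,H932T,Q942G,R32N,Y345S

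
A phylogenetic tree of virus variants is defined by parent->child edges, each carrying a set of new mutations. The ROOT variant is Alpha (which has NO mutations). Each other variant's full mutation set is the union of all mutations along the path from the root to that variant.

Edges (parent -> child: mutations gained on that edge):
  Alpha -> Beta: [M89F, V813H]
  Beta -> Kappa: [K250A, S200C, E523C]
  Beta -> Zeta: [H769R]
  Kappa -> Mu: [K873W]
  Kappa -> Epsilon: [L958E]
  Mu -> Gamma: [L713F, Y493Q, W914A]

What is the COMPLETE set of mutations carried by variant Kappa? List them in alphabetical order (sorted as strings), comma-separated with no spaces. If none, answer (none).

At Alpha: gained [] -> total []
At Beta: gained ['M89F', 'V813H'] -> total ['M89F', 'V813H']
At Kappa: gained ['K250A', 'S200C', 'E523C'] -> total ['E523C', 'K250A', 'M89F', 'S200C', 'V813H']

Answer: E523C,K250A,M89F,S200C,V813H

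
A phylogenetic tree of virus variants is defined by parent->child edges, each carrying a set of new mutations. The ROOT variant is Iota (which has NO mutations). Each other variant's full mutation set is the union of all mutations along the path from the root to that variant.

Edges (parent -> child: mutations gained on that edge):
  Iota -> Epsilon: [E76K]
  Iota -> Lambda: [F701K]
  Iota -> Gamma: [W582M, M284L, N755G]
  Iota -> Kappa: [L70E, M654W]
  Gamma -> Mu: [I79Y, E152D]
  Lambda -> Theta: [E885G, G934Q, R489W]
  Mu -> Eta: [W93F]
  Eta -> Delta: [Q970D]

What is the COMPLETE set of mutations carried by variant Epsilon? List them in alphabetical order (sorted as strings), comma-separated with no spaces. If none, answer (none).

Answer: E76K

Derivation:
At Iota: gained [] -> total []
At Epsilon: gained ['E76K'] -> total ['E76K']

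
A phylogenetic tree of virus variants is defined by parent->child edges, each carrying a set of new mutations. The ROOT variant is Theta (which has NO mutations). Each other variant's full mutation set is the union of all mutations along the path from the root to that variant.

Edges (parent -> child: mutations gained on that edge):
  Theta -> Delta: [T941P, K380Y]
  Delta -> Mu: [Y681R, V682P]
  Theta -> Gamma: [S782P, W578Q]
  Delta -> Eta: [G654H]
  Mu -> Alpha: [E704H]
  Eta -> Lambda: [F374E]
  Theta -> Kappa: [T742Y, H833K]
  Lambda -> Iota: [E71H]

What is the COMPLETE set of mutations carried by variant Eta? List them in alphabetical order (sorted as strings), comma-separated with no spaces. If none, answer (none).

Answer: G654H,K380Y,T941P

Derivation:
At Theta: gained [] -> total []
At Delta: gained ['T941P', 'K380Y'] -> total ['K380Y', 'T941P']
At Eta: gained ['G654H'] -> total ['G654H', 'K380Y', 'T941P']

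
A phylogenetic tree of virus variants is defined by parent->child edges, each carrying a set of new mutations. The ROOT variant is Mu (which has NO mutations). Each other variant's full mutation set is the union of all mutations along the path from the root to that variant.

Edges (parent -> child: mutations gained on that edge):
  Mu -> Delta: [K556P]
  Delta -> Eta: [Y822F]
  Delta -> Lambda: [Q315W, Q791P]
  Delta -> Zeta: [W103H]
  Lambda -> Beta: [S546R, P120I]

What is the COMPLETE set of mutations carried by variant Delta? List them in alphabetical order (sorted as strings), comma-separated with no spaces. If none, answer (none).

Answer: K556P

Derivation:
At Mu: gained [] -> total []
At Delta: gained ['K556P'] -> total ['K556P']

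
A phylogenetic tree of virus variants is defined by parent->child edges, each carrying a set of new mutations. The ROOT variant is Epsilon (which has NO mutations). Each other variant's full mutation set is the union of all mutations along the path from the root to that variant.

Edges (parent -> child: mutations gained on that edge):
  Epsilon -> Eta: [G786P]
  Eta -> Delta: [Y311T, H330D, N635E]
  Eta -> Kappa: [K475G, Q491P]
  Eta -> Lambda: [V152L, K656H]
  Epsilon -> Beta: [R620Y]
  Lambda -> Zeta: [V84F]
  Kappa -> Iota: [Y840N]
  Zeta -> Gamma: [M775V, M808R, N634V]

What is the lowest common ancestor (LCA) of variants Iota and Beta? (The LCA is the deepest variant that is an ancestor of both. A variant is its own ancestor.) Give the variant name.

Answer: Epsilon

Derivation:
Path from root to Iota: Epsilon -> Eta -> Kappa -> Iota
  ancestors of Iota: {Epsilon, Eta, Kappa, Iota}
Path from root to Beta: Epsilon -> Beta
  ancestors of Beta: {Epsilon, Beta}
Common ancestors: {Epsilon}
Walk up from Beta: Beta (not in ancestors of Iota), Epsilon (in ancestors of Iota)
Deepest common ancestor (LCA) = Epsilon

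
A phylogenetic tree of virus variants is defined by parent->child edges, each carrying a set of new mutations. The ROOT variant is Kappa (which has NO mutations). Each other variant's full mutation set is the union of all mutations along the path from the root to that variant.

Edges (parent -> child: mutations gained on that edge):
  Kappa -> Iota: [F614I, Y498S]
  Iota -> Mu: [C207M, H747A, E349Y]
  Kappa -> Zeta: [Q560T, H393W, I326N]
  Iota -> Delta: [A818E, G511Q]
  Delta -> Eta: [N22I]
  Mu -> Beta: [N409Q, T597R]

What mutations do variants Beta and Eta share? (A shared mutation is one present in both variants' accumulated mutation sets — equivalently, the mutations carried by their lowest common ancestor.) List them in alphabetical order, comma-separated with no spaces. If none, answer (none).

Answer: F614I,Y498S

Derivation:
Accumulating mutations along path to Beta:
  At Kappa: gained [] -> total []
  At Iota: gained ['F614I', 'Y498S'] -> total ['F614I', 'Y498S']
  At Mu: gained ['C207M', 'H747A', 'E349Y'] -> total ['C207M', 'E349Y', 'F614I', 'H747A', 'Y498S']
  At Beta: gained ['N409Q', 'T597R'] -> total ['C207M', 'E349Y', 'F614I', 'H747A', 'N409Q', 'T597R', 'Y498S']
Mutations(Beta) = ['C207M', 'E349Y', 'F614I', 'H747A', 'N409Q', 'T597R', 'Y498S']
Accumulating mutations along path to Eta:
  At Kappa: gained [] -> total []
  At Iota: gained ['F614I', 'Y498S'] -> total ['F614I', 'Y498S']
  At Delta: gained ['A818E', 'G511Q'] -> total ['A818E', 'F614I', 'G511Q', 'Y498S']
  At Eta: gained ['N22I'] -> total ['A818E', 'F614I', 'G511Q', 'N22I', 'Y498S']
Mutations(Eta) = ['A818E', 'F614I', 'G511Q', 'N22I', 'Y498S']
Intersection: ['C207M', 'E349Y', 'F614I', 'H747A', 'N409Q', 'T597R', 'Y498S'] ∩ ['A818E', 'F614I', 'G511Q', 'N22I', 'Y498S'] = ['F614I', 'Y498S']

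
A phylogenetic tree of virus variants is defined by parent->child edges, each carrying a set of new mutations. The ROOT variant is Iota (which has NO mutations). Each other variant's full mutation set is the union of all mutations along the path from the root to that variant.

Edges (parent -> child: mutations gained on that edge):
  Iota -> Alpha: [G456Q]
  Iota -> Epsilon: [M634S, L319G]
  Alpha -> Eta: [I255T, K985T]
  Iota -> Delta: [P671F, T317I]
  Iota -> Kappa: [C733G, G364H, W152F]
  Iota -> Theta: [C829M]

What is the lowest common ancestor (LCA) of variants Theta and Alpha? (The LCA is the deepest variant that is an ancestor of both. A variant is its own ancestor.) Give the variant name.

Path from root to Theta: Iota -> Theta
  ancestors of Theta: {Iota, Theta}
Path from root to Alpha: Iota -> Alpha
  ancestors of Alpha: {Iota, Alpha}
Common ancestors: {Iota}
Walk up from Alpha: Alpha (not in ancestors of Theta), Iota (in ancestors of Theta)
Deepest common ancestor (LCA) = Iota

Answer: Iota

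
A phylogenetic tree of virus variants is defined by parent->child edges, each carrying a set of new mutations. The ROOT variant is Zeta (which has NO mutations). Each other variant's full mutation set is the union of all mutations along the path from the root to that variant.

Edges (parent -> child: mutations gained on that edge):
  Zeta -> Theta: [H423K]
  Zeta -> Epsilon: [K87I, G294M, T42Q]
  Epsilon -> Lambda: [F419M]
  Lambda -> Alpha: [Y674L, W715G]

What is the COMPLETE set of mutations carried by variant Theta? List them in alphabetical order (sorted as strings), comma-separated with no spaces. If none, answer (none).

At Zeta: gained [] -> total []
At Theta: gained ['H423K'] -> total ['H423K']

Answer: H423K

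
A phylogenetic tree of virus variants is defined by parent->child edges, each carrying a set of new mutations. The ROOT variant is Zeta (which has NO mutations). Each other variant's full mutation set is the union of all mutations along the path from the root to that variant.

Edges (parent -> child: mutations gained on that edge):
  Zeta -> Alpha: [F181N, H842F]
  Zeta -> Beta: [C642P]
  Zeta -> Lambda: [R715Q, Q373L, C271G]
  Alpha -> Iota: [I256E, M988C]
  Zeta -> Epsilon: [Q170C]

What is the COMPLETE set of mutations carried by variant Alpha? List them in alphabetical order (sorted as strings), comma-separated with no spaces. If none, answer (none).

At Zeta: gained [] -> total []
At Alpha: gained ['F181N', 'H842F'] -> total ['F181N', 'H842F']

Answer: F181N,H842F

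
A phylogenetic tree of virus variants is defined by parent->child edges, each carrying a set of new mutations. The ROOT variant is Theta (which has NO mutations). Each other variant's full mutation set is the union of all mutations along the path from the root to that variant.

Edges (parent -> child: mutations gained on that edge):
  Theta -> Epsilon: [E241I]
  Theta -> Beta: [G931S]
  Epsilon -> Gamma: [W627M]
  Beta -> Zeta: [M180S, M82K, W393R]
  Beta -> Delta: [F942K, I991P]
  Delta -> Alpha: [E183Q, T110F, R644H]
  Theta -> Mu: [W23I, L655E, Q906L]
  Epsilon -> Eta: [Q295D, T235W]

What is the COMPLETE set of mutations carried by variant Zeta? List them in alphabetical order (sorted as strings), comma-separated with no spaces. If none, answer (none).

At Theta: gained [] -> total []
At Beta: gained ['G931S'] -> total ['G931S']
At Zeta: gained ['M180S', 'M82K', 'W393R'] -> total ['G931S', 'M180S', 'M82K', 'W393R']

Answer: G931S,M180S,M82K,W393R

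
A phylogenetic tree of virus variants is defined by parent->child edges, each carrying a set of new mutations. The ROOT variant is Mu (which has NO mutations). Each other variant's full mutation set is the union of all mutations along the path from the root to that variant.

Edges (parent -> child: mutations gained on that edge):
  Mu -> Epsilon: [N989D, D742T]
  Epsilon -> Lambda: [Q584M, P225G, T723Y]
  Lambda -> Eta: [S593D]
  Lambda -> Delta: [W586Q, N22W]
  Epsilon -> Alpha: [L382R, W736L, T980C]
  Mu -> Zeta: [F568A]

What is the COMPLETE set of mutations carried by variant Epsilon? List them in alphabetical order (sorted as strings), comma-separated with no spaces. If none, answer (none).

At Mu: gained [] -> total []
At Epsilon: gained ['N989D', 'D742T'] -> total ['D742T', 'N989D']

Answer: D742T,N989D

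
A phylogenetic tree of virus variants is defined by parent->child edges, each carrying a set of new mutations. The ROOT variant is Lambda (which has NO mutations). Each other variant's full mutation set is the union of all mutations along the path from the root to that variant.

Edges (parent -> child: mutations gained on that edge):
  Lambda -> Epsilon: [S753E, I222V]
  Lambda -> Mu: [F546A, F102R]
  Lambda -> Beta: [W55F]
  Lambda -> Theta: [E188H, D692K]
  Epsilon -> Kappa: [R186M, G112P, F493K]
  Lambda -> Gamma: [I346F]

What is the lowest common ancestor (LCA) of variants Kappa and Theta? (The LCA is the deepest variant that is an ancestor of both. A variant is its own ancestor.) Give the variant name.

Path from root to Kappa: Lambda -> Epsilon -> Kappa
  ancestors of Kappa: {Lambda, Epsilon, Kappa}
Path from root to Theta: Lambda -> Theta
  ancestors of Theta: {Lambda, Theta}
Common ancestors: {Lambda}
Walk up from Theta: Theta (not in ancestors of Kappa), Lambda (in ancestors of Kappa)
Deepest common ancestor (LCA) = Lambda

Answer: Lambda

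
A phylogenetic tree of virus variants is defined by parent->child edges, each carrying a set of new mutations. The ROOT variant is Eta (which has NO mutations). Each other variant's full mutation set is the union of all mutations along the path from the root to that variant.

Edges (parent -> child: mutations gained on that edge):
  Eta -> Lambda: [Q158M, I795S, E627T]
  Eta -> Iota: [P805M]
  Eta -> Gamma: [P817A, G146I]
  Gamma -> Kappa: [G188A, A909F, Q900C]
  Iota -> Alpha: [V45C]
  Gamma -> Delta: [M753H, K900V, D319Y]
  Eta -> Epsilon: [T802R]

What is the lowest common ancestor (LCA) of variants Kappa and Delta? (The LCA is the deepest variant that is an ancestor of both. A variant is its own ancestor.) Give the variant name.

Answer: Gamma

Derivation:
Path from root to Kappa: Eta -> Gamma -> Kappa
  ancestors of Kappa: {Eta, Gamma, Kappa}
Path from root to Delta: Eta -> Gamma -> Delta
  ancestors of Delta: {Eta, Gamma, Delta}
Common ancestors: {Eta, Gamma}
Walk up from Delta: Delta (not in ancestors of Kappa), Gamma (in ancestors of Kappa), Eta (in ancestors of Kappa)
Deepest common ancestor (LCA) = Gamma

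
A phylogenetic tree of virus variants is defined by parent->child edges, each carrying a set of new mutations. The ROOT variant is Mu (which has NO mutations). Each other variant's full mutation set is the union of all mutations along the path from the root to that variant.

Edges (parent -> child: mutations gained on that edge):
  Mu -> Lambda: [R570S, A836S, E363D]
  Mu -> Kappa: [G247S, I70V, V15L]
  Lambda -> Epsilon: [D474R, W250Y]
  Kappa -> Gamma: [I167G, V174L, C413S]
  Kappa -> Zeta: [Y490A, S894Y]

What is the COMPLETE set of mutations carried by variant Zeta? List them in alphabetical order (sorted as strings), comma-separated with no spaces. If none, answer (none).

Answer: G247S,I70V,S894Y,V15L,Y490A

Derivation:
At Mu: gained [] -> total []
At Kappa: gained ['G247S', 'I70V', 'V15L'] -> total ['G247S', 'I70V', 'V15L']
At Zeta: gained ['Y490A', 'S894Y'] -> total ['G247S', 'I70V', 'S894Y', 'V15L', 'Y490A']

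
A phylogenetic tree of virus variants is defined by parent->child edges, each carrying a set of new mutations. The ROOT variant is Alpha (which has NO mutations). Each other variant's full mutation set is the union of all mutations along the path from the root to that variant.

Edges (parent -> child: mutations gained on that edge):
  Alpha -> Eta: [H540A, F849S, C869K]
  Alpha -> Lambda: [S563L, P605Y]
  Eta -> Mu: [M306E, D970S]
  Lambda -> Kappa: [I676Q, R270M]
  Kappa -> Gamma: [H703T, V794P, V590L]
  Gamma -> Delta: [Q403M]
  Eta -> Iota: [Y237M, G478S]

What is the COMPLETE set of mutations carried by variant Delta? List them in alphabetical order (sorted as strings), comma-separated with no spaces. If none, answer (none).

At Alpha: gained [] -> total []
At Lambda: gained ['S563L', 'P605Y'] -> total ['P605Y', 'S563L']
At Kappa: gained ['I676Q', 'R270M'] -> total ['I676Q', 'P605Y', 'R270M', 'S563L']
At Gamma: gained ['H703T', 'V794P', 'V590L'] -> total ['H703T', 'I676Q', 'P605Y', 'R270M', 'S563L', 'V590L', 'V794P']
At Delta: gained ['Q403M'] -> total ['H703T', 'I676Q', 'P605Y', 'Q403M', 'R270M', 'S563L', 'V590L', 'V794P']

Answer: H703T,I676Q,P605Y,Q403M,R270M,S563L,V590L,V794P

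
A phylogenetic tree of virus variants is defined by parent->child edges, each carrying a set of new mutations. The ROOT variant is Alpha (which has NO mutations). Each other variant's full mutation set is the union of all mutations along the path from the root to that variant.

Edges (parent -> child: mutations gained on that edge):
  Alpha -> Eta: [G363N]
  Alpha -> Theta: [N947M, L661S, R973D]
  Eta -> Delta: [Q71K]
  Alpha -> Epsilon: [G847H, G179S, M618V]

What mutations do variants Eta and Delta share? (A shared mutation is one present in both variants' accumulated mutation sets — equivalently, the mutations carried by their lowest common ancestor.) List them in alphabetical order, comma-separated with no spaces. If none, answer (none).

Answer: G363N

Derivation:
Accumulating mutations along path to Eta:
  At Alpha: gained [] -> total []
  At Eta: gained ['G363N'] -> total ['G363N']
Mutations(Eta) = ['G363N']
Accumulating mutations along path to Delta:
  At Alpha: gained [] -> total []
  At Eta: gained ['G363N'] -> total ['G363N']
  At Delta: gained ['Q71K'] -> total ['G363N', 'Q71K']
Mutations(Delta) = ['G363N', 'Q71K']
Intersection: ['G363N'] ∩ ['G363N', 'Q71K'] = ['G363N']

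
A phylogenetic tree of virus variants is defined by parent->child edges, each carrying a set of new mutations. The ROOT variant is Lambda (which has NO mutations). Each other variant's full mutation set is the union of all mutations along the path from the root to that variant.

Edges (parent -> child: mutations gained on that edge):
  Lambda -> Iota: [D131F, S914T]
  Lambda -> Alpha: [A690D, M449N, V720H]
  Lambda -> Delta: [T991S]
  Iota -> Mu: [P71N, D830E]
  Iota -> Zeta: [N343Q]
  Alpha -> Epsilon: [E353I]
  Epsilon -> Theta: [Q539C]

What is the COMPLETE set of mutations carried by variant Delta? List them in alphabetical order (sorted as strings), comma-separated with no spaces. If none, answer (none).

At Lambda: gained [] -> total []
At Delta: gained ['T991S'] -> total ['T991S']

Answer: T991S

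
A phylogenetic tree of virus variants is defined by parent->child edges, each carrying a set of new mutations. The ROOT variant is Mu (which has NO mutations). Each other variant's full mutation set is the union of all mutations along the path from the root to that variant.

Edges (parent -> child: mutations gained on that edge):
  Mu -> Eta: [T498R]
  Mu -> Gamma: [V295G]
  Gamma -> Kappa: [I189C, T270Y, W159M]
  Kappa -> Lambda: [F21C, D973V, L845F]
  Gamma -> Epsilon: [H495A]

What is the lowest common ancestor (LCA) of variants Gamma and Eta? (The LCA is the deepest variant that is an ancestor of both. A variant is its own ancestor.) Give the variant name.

Path from root to Gamma: Mu -> Gamma
  ancestors of Gamma: {Mu, Gamma}
Path from root to Eta: Mu -> Eta
  ancestors of Eta: {Mu, Eta}
Common ancestors: {Mu}
Walk up from Eta: Eta (not in ancestors of Gamma), Mu (in ancestors of Gamma)
Deepest common ancestor (LCA) = Mu

Answer: Mu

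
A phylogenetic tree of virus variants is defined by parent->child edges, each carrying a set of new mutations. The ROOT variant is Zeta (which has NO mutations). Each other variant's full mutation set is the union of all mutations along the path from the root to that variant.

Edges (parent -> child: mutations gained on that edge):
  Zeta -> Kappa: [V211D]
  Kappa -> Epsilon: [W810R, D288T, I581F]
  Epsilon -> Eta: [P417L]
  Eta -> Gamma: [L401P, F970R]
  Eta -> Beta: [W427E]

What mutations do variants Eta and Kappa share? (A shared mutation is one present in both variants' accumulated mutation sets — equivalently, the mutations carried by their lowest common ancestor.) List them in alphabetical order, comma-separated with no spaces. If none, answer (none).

Answer: V211D

Derivation:
Accumulating mutations along path to Eta:
  At Zeta: gained [] -> total []
  At Kappa: gained ['V211D'] -> total ['V211D']
  At Epsilon: gained ['W810R', 'D288T', 'I581F'] -> total ['D288T', 'I581F', 'V211D', 'W810R']
  At Eta: gained ['P417L'] -> total ['D288T', 'I581F', 'P417L', 'V211D', 'W810R']
Mutations(Eta) = ['D288T', 'I581F', 'P417L', 'V211D', 'W810R']
Accumulating mutations along path to Kappa:
  At Zeta: gained [] -> total []
  At Kappa: gained ['V211D'] -> total ['V211D']
Mutations(Kappa) = ['V211D']
Intersection: ['D288T', 'I581F', 'P417L', 'V211D', 'W810R'] ∩ ['V211D'] = ['V211D']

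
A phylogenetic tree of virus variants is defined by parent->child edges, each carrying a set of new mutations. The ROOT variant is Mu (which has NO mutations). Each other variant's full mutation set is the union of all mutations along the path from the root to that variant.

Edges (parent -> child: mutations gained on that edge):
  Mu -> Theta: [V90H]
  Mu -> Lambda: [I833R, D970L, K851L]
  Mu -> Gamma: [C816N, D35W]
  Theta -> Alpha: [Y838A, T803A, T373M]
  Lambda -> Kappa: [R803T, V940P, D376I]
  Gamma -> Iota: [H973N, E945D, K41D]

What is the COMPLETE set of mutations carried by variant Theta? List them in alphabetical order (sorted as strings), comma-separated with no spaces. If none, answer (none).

Answer: V90H

Derivation:
At Mu: gained [] -> total []
At Theta: gained ['V90H'] -> total ['V90H']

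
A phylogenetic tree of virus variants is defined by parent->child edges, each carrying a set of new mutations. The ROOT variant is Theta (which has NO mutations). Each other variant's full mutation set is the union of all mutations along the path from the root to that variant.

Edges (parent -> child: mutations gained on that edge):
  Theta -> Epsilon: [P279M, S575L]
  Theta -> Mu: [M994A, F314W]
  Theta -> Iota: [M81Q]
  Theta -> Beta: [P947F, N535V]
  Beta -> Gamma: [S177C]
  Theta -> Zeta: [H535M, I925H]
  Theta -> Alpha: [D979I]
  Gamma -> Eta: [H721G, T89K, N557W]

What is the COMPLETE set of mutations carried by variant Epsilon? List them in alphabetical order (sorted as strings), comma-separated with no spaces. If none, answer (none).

At Theta: gained [] -> total []
At Epsilon: gained ['P279M', 'S575L'] -> total ['P279M', 'S575L']

Answer: P279M,S575L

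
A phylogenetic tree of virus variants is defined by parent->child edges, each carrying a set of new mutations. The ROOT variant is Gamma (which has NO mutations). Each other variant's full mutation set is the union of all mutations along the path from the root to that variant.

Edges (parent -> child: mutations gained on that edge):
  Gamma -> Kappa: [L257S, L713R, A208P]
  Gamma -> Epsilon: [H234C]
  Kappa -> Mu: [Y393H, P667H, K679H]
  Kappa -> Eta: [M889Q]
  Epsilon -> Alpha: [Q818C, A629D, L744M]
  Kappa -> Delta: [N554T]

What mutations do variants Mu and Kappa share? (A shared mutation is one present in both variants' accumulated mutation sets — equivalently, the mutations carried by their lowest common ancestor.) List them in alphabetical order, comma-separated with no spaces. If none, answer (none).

Accumulating mutations along path to Mu:
  At Gamma: gained [] -> total []
  At Kappa: gained ['L257S', 'L713R', 'A208P'] -> total ['A208P', 'L257S', 'L713R']
  At Mu: gained ['Y393H', 'P667H', 'K679H'] -> total ['A208P', 'K679H', 'L257S', 'L713R', 'P667H', 'Y393H']
Mutations(Mu) = ['A208P', 'K679H', 'L257S', 'L713R', 'P667H', 'Y393H']
Accumulating mutations along path to Kappa:
  At Gamma: gained [] -> total []
  At Kappa: gained ['L257S', 'L713R', 'A208P'] -> total ['A208P', 'L257S', 'L713R']
Mutations(Kappa) = ['A208P', 'L257S', 'L713R']
Intersection: ['A208P', 'K679H', 'L257S', 'L713R', 'P667H', 'Y393H'] ∩ ['A208P', 'L257S', 'L713R'] = ['A208P', 'L257S', 'L713R']

Answer: A208P,L257S,L713R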